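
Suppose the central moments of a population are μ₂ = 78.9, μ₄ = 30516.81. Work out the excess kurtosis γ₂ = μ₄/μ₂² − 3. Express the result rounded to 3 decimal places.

1.902

μ₂² = 78.9² = 6225.21000
μ₄/μ₂² = 30516.81 / 6225.21000 = 4.90213
γ₂ = 4.90213 − 3 ≈ 1.902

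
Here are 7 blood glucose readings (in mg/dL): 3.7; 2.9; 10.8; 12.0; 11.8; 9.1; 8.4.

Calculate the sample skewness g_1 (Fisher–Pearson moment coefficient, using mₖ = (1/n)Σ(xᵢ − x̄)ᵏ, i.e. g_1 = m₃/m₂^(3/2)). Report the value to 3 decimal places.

-0.581

x̄ = (3.7 + 2.9 + 10.8 + 12.0 + 11.8 + 9.1 + 8.4) / 7 = 8.3857
deviations (xᵢ − x̄): -4.6857, -5.4857, 2.4143, 3.6143, 3.4143, 0.7143, 0.0143
Σ(xᵢ − x̄)² = 83.1086 ⇒ m₂ = 83.1086/7 = 11.87265
Σ(xᵢ − x̄)³ = -166.5092 ⇒ m₃ = -166.5092/7 = -23.78703
m₂^(3/2) = 11.87265^(1.5) = 40.90926
g_1 = m₃ / m₂^(3/2) = -23.78703 / 40.90926 ≈ -0.581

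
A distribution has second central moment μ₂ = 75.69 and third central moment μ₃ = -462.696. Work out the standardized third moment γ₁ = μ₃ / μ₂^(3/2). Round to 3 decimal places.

σ = √μ₂ = √75.69 = 8.70000
σ³ = μ₂^(3/2) = 658.50300
γ₁ = μ₃/σ³ = -462.696 / 658.50300 ≈ -0.703

-0.703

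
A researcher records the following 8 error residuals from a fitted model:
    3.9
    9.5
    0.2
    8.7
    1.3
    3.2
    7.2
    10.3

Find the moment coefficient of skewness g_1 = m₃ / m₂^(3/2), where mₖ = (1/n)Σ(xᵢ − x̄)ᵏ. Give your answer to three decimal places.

-0.101

x̄ = (3.9 + 9.5 + 0.2 + 8.7 + 1.3 + 3.2 + 7.2 + 10.3) / 8 = 5.5375
deviations (xᵢ − x̄): -1.6375, 3.9625, -5.3375, 3.1625, -4.2375, -2.3375, 1.6625, 4.7625
Σ(xᵢ − x̄)² = 105.7388 ⇒ m₂ = 105.7388/8 = 13.21734
Σ(xᵢ − x̄)³ = -38.8510 ⇒ m₃ = -38.8510/8 = -4.85638
m₂^(3/2) = 13.21734^(1.5) = 48.05253
g_1 = m₃ / m₂^(3/2) = -4.85638 / 48.05253 ≈ -0.101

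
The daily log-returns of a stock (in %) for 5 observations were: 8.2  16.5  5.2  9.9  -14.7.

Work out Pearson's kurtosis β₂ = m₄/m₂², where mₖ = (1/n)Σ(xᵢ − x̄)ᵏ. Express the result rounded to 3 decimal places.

x̄ = 5.0200
Σ(xᵢ − x̄)² = 554.6280 ⇒ m₂ = 110.92560
Σ(xᵢ − x̄)⁴ = 169264.5068 ⇒ m₄ = 33852.90137
m₂² = 12304.48874
β₂ = m₄/m₂² = 33852.90137 / 12304.48874 ≈ 2.751

2.751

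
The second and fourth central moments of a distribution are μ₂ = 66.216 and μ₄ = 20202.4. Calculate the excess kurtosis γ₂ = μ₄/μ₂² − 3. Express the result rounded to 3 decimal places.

1.608

μ₂² = 66.216² = 4384.55866
μ₄/μ₂² = 20202.4 / 4384.55866 = 4.60762
γ₂ = 4.60762 − 3 ≈ 1.608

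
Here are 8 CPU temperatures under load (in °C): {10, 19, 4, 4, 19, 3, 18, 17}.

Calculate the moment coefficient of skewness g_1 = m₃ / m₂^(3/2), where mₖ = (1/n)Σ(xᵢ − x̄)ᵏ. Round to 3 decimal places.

x̄ = (10 + 19 + 4 + 4 + 19 + 3 + 18 + 17) / 8 = 11.7500
deviations (xᵢ − x̄): -1.7500, 7.2500, -7.7500, -7.7500, 7.2500, -8.7500, 6.2500, 5.2500
Σ(xᵢ − x̄)² = 371.5000 ⇒ m₂ = 371.5000/8 = 46.43750
Σ(xᵢ − x̄)³ = -455.2500 ⇒ m₃ = -455.2500/8 = -56.90625
m₂^(3/2) = 46.43750^(1.5) = 316.44865
g_1 = m₃ / m₂^(3/2) = -56.90625 / 316.44865 ≈ -0.180

-0.180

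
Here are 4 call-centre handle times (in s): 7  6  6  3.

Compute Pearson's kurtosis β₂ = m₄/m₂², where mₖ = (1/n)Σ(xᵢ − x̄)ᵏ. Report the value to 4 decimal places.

2.1852

x̄ = 5.5000
Σ(xᵢ − x̄)² = 9.0000 ⇒ m₂ = 2.25000
Σ(xᵢ − x̄)⁴ = 44.2500 ⇒ m₄ = 11.06250
m₂² = 5.06250
β₂ = m₄/m₂² = 11.06250 / 5.06250 ≈ 2.1852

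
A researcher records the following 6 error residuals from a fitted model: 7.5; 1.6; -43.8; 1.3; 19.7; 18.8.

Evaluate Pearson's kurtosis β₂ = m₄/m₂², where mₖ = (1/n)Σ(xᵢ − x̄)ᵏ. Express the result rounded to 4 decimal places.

x̄ = 0.8500
Σ(xᵢ − x̄)² = 2716.1350 ⇒ m₂ = 452.68917
Σ(xᵢ − x̄)⁴ = 4206555.1894 ⇒ m₄ = 701092.53157
m₂² = 204927.48162
β₂ = m₄/m₂² = 701092.53157 / 204927.48162 ≈ 3.4212

3.4212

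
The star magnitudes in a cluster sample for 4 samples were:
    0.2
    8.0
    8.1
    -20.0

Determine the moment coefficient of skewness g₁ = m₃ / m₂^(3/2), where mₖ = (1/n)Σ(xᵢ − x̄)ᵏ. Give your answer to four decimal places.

x̄ = (0.2 + 8.0 + 8.1 - 20.0) / 4 = -0.9250
deviations (xᵢ − x̄): 1.1250, 8.9250, 9.0250, -19.0750
Σ(xᵢ − x̄)² = 526.2275 ⇒ m₂ = 526.2275/4 = 131.55688
Σ(xᵢ − x̄)³ = -5493.1039 ⇒ m₃ = -5493.1039/4 = -1373.27597
m₂^(3/2) = 131.55688^(1.5) = 1508.93427
g₁ = m₃ / m₂^(3/2) = -1373.27597 / 1508.93427 ≈ -0.9101

-0.9101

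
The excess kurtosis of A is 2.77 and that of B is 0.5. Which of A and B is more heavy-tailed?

A

Higher excess kurtosis ⇒ heavier tails relative to the normal distribution.
2.77 vs 0.5: the larger is 2.77, so A has heavier tails.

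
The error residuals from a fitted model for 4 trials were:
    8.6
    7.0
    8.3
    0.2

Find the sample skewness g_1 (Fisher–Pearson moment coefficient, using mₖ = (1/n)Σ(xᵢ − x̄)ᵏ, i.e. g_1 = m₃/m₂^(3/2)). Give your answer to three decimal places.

-1.052

x̄ = (8.6 + 7.0 + 8.3 + 0.2) / 4 = 6.0250
deviations (xᵢ − x̄): 2.5750, 0.9750, 2.2750, -5.8250
Σ(xᵢ − x̄)² = 46.6875 ⇒ m₂ = 46.6875/4 = 11.67188
Σ(xᵢ − x̄)³ = -167.8706 ⇒ m₃ = -167.8706/4 = -41.96766
m₂^(3/2) = 11.67188^(1.5) = 39.87594
g_1 = m₃ / m₂^(3/2) = -41.96766 / 39.87594 ≈ -1.052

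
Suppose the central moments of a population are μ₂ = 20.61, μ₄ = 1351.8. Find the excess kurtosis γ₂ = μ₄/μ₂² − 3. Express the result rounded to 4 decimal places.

0.1824

μ₂² = 20.61² = 424.77210
μ₄/μ₂² = 1351.8 / 424.77210 = 3.18241
γ₂ = 3.18241 − 3 ≈ 0.1824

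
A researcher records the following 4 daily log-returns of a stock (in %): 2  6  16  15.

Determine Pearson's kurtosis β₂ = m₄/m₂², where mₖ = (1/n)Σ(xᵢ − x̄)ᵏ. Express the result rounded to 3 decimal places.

x̄ = 9.7500
Σ(xᵢ − x̄)² = 140.7500 ⇒ m₂ = 35.18750
Σ(xᵢ − x̄)⁴ = 6090.8281 ⇒ m₄ = 1522.70703
m₂² = 1238.16016
β₂ = m₄/m₂² = 1522.70703 / 1238.16016 ≈ 1.230

1.230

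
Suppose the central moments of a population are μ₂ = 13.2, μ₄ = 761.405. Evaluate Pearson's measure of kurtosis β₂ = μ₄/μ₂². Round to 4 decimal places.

μ₂² = 13.2² = 174.24000
μ₄/μ₂² = 761.405 / 174.24000 = 4.36986
β₂ ≈ 4.3699

4.3699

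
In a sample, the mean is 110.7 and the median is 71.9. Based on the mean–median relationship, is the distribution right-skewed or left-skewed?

mean − median = 110.7 − 71.9 = 38.8
mean > median ⇒ the longer tail is on the right ⇒ right-skewed (positively skewed).

right-skewed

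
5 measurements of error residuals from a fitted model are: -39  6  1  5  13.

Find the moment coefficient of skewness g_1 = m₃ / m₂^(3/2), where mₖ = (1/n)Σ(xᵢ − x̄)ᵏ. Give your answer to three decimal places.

-1.334

x̄ = (-39 + 6 + 1 + 5 + 13) / 5 = -2.8000
deviations (xᵢ − x̄): -36.2000, 8.8000, 3.8000, 7.8000, 15.8000
Σ(xᵢ − x̄)² = 1712.8000 ⇒ m₂ = 1712.8000/5 = 342.56000
Σ(xᵢ − x̄)³ = -42282.7200 ⇒ m₃ = -42282.7200/5 = -8456.54400
m₂^(3/2) = 342.56000^(1.5) = 6340.22945
g_1 = m₃ / m₂^(3/2) = -8456.54400 / 6340.22945 ≈ -1.334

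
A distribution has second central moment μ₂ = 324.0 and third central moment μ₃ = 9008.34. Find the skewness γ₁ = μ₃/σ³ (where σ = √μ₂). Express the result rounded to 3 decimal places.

1.545

σ = √μ₂ = √324.0 = 18.00000
σ³ = μ₂^(3/2) = 5832.00000
γ₁ = μ₃/σ³ = 9008.34 / 5832.00000 ≈ 1.545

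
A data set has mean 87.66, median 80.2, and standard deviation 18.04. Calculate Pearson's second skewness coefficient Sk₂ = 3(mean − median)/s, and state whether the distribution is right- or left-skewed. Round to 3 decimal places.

1.241, right-skewed

Sk₂ = 3(87.66 − 80.2) / 18.04 = 3 × 7.4600 / 18.04
    = 22.3800 / 18.04 ≈ 1.241
Sk₂ > 0 ⇒ mean > median ⇒ right-skewed (positive skew).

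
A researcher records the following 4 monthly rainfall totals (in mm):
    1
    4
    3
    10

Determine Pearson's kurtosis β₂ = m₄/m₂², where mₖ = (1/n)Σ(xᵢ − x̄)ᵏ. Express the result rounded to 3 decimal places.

2.114

x̄ = 4.5000
Σ(xᵢ − x̄)² = 45.0000 ⇒ m₂ = 11.25000
Σ(xᵢ − x̄)⁴ = 1070.2500 ⇒ m₄ = 267.56250
m₂² = 126.56250
β₂ = m₄/m₂² = 267.56250 / 126.56250 ≈ 2.114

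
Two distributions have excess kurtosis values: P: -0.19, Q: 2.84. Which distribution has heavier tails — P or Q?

Higher excess kurtosis ⇒ heavier tails relative to the normal distribution.
-0.19 vs 2.84: the larger is 2.84, so Q has heavier tails. (Q is leptokurtic — heavier-than-normal tails; the other is platykurtic.)

Q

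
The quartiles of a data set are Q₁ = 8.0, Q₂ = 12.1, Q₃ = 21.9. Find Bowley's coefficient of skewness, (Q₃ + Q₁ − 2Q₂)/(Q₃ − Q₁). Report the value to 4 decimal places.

numerator: Q₃ + Q₁ − 2Q₂ = 21.9 + 8.0 − 2×12.1 = 5.7000
denominator: Q₃ − Q₁ = 21.9 − 8.0 = 13.9000
Bowley skewness = 5.7000 / 13.9000 ≈ 0.4101

0.4101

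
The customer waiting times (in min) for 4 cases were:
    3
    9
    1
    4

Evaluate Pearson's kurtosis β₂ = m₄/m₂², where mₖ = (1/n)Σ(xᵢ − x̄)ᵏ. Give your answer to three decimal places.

x̄ = 4.2500
Σ(xᵢ − x̄)² = 34.7500 ⇒ m₂ = 8.68750
Σ(xᵢ − x̄)⁴ = 623.0781 ⇒ m₄ = 155.76953
m₂² = 75.47266
β₂ = m₄/m₂² = 155.76953 / 75.47266 ≈ 2.064

2.064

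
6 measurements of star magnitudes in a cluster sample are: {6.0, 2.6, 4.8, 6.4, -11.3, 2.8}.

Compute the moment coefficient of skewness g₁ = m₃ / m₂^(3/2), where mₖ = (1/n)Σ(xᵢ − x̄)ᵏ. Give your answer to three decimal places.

x̄ = (6.0 + 2.6 + 4.8 + 6.4 - 11.3 + 2.8) / 6 = 1.8833
deviations (xᵢ − x̄): 4.1167, 0.7167, 2.9167, 4.5167, -13.1833, 0.9167
Σ(xᵢ − x̄)² = 221.0083 ⇒ m₂ = 221.0083/6 = 36.83472
Σ(xᵢ − x̄)³ = -2103.4106 ⇒ m₃ = -2103.4106/6 = -350.56843
m₂^(3/2) = 36.83472^(1.5) = 223.55588
g₁ = m₃ / m₂^(3/2) = -350.56843 / 223.55588 ≈ -1.568

-1.568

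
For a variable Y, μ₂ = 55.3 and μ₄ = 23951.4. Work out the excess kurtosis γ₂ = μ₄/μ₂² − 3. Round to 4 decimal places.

μ₂² = 55.3² = 3058.09000
μ₄/μ₂² = 23951.4 / 3058.09000 = 7.83214
γ₂ = 7.83214 − 3 ≈ 4.8321

4.8321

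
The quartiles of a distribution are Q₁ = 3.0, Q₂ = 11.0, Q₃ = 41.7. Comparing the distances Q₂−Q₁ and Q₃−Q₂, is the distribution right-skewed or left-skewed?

right-skewed

Q₂ − Q₁ = 8.0;  Q₃ − Q₂ = 30.7
Q₃ − Q₂ > Q₂ − Q₁ ⇒ the upper half is more spread out ⇒ right-skewed.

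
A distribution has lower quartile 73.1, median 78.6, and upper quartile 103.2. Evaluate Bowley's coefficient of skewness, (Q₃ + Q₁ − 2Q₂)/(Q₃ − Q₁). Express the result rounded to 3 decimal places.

numerator: Q₃ + Q₁ − 2Q₂ = 103.2 + 73.1 − 2×78.6 = 19.1000
denominator: Q₃ − Q₁ = 103.2 − 73.1 = 30.1000
Bowley skewness = 19.1000 / 30.1000 ≈ 0.635

0.635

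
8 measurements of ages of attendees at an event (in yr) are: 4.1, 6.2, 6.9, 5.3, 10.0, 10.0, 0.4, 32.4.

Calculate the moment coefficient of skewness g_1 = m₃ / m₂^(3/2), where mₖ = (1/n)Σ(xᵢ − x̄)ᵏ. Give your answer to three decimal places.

1.809

x̄ = (4.1 + 6.2 + 6.9 + 5.3 + 10.0 + 10.0 + 0.4 + 32.4) / 8 = 9.4125
deviations (xᵢ − x̄): -5.3125, -3.2125, -2.5125, -4.1125, 0.5875, 0.5875, -9.0125, 22.9875
Σ(xᵢ − x̄)² = 672.1087 ⇒ m₂ = 672.1087/8 = 84.01359
Σ(xᵢ − x̄)³ = 11147.0369 ⇒ m₃ = 11147.0369/8 = 1393.37961
m₂^(3/2) = 84.01359^(1.5) = 770.05961
g_1 = m₃ / m₂^(3/2) = 1393.37961 / 770.05961 ≈ 1.809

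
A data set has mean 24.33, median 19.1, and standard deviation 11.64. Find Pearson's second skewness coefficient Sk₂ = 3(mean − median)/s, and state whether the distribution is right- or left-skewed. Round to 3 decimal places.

1.348, right-skewed

Sk₂ = 3(24.33 − 19.1) / 11.64 = 3 × 5.2300 / 11.64
    = 15.6900 / 11.64 ≈ 1.348
Sk₂ > 0 ⇒ mean > median ⇒ right-skewed (positive skew).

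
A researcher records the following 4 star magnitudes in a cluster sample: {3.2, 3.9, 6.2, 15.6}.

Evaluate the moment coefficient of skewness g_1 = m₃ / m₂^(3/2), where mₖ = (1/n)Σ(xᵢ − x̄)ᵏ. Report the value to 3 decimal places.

x̄ = (3.2 + 3.9 + 6.2 + 15.6) / 4 = 7.2250
deviations (xᵢ − x̄): -4.0250, -3.3250, -1.0250, 8.3750
Σ(xᵢ − x̄)² = 98.4475 ⇒ m₂ = 98.4475/4 = 24.61188
Σ(xᵢ − x̄)³ = 484.3834 ⇒ m₃ = 484.3834/4 = 121.09584
m₂^(3/2) = 24.61188^(1.5) = 122.10039
g_1 = m₃ / m₂^(3/2) = 121.09584 / 122.10039 ≈ 0.992

0.992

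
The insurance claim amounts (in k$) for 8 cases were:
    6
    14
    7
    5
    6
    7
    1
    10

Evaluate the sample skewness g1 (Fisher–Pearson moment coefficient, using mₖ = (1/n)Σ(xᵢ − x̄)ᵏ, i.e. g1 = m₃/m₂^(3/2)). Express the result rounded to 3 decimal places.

0.407

x̄ = (6 + 14 + 7 + 5 + 6 + 7 + 1 + 10) / 8 = 7.0000
deviations (xᵢ − x̄): -1.0000, 7.0000, 0.0000, -2.0000, -1.0000, 0.0000, -6.0000, 3.0000
Σ(xᵢ − x̄)² = 100.0000 ⇒ m₂ = 100.0000/8 = 12.50000
Σ(xᵢ − x̄)³ = 144.0000 ⇒ m₃ = 144.0000/8 = 18.00000
m₂^(3/2) = 12.50000^(1.5) = 44.19417
g1 = m₃ / m₂^(3/2) = 18.00000 / 44.19417 ≈ 0.407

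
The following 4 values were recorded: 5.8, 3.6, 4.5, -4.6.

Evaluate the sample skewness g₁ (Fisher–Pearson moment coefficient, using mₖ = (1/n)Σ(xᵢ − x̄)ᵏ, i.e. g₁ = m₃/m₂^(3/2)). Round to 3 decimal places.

-1.027

x̄ = (5.8 + 3.6 + 4.5 - 4.6) / 4 = 2.3250
deviations (xᵢ − x̄): 3.4750, 1.2750, 2.1750, -6.9250
Σ(xᵢ − x̄)² = 66.3875 ⇒ m₂ = 66.3875/4 = 16.59687
Σ(xᵢ − x̄)³ = -277.7681 ⇒ m₃ = -277.7681/4 = -69.44203
m₂^(3/2) = 16.59687^(1.5) = 67.61444
g₁ = m₃ / m₂^(3/2) = -69.44203 / 67.61444 ≈ -1.027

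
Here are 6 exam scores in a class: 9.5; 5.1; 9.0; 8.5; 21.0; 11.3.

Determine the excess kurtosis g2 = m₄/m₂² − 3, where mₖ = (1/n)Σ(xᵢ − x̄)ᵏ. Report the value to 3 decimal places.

x̄ = 10.7333
Σ(xᵢ − x̄)² = 146.9733 ⇒ m₂ = 24.49556
Σ(xᵢ − x̄)⁴ = 12153.4934 ⇒ m₄ = 2025.58223
m₂² = 600.03224
g2 = m₄/m₂² − 3 = 3.37579 − 3 ≈ 0.376

0.376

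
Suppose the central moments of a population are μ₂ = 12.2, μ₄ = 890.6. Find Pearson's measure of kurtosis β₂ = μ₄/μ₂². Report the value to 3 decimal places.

μ₂² = 12.2² = 148.84000
μ₄/μ₂² = 890.6 / 148.84000 = 5.98361
β₂ ≈ 5.984

5.984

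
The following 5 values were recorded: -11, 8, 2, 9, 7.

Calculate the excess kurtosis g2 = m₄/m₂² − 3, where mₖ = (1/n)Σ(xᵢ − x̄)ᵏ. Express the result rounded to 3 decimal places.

-0.296

x̄ = 3.0000
Σ(xᵢ − x̄)² = 274.0000 ⇒ m₂ = 54.80000
Σ(xᵢ − x̄)⁴ = 40594.0000 ⇒ m₄ = 8118.80000
m₂² = 3003.04000
g2 = m₄/m₂² − 3 = 2.70353 − 3 ≈ -0.296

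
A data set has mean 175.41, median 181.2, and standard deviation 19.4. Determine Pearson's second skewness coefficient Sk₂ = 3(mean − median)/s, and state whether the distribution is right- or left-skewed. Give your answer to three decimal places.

-0.895, left-skewed

Sk₂ = 3(175.41 − 181.2) / 19.4 = 3 × -5.7900 / 19.4
    = -17.3700 / 19.4 ≈ -0.895
Sk₂ < 0 ⇒ mean < median ⇒ left-skewed (negative skew).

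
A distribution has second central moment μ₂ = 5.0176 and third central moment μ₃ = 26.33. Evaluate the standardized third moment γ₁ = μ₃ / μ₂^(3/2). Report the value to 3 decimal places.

2.343

σ = √μ₂ = √5.0176 = 2.24000
σ³ = μ₂^(3/2) = 11.23942
γ₁ = μ₃/σ³ = 26.33 / 11.23942 ≈ 2.343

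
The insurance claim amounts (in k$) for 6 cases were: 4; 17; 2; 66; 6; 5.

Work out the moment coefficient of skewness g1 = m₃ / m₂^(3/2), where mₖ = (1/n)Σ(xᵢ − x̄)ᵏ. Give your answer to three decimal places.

1.622

x̄ = (4 + 17 + 2 + 66 + 6 + 5) / 6 = 16.6667
deviations (xᵢ − x̄): -12.6667, 0.3333, -14.6667, 49.3333, -10.6667, -11.6667
Σ(xᵢ − x̄)² = 3059.3333 ⇒ m₂ = 3059.3333/6 = 509.88889
Σ(xᵢ − x̄)³ = 112077.5556 ⇒ m₃ = 112077.5556/6 = 18679.59259
m₂^(3/2) = 509.88889^(1.5) = 11513.65793
g1 = m₃ / m₂^(3/2) = 18679.59259 / 11513.65793 ≈ 1.622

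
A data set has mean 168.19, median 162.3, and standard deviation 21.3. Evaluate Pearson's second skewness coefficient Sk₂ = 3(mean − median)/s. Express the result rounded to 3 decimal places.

Sk₂ = 3(168.19 − 162.3) / 21.3 = 3 × 5.8900 / 21.3
    = 17.6700 / 21.3 ≈ 0.830

0.830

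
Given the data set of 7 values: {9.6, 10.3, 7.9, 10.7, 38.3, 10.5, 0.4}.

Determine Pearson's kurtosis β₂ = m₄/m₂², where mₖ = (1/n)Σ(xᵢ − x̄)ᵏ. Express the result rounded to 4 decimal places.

4.4504

x̄ = 12.5286
Σ(xᵢ − x̄)² = 853.6943 ⇒ m₂ = 121.95633
Σ(xᵢ − x̄)⁴ = 463341.5621 ⇒ m₄ = 66191.65174
m₂² = 14873.34558
β₂ = m₄/m₂² = 66191.65174 / 14873.34558 ≈ 4.4504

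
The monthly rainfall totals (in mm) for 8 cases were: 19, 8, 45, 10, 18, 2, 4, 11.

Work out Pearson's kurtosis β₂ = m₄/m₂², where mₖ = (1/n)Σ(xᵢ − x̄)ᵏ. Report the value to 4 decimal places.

4.1996

x̄ = 14.6250
Σ(xᵢ − x̄)² = 1303.8750 ⇒ m₂ = 162.98438
Σ(xᵢ − x̄)⁴ = 892468.1191 ⇒ m₄ = 111558.51489
m₂² = 26563.90649
β₂ = m₄/m₂² = 111558.51489 / 26563.90649 ≈ 4.1996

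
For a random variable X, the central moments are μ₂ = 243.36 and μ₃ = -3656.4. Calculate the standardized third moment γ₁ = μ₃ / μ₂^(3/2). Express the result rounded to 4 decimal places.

-0.9631

σ = √μ₂ = √243.36 = 15.60000
σ³ = μ₂^(3/2) = 3796.41600
γ₁ = μ₃/σ³ = -3656.4 / 3796.41600 ≈ -0.9631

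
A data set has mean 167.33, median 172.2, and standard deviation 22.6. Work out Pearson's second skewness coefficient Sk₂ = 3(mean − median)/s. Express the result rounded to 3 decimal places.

-0.646

Sk₂ = 3(167.33 − 172.2) / 22.6 = 3 × -4.8700 / 22.6
    = -14.6100 / 22.6 ≈ -0.646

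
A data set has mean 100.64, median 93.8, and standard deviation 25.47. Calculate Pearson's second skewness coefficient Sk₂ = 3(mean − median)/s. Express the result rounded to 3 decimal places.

0.806

Sk₂ = 3(100.64 − 93.8) / 25.47 = 3 × 6.8400 / 25.47
    = 20.5200 / 25.47 ≈ 0.806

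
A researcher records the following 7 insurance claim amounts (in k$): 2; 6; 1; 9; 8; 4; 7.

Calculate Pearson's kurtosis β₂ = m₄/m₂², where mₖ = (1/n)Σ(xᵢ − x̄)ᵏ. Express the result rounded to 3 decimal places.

1.618

x̄ = 5.2857
Σ(xᵢ − x̄)² = 55.4286 ⇒ m₂ = 7.91837
Σ(xᵢ − x̄)⁴ = 710.1458 ⇒ m₄ = 101.44940
m₂² = 62.70054
β₂ = m₄/m₂² = 101.44940 / 62.70054 ≈ 1.618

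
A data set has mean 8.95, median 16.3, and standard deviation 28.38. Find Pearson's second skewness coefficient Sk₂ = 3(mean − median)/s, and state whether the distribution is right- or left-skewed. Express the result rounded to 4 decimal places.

Sk₂ = 3(8.95 − 16.3) / 28.38 = 3 × -7.3500 / 28.38
    = -22.0500 / 28.38 ≈ -0.7770
Sk₂ < 0 ⇒ mean < median ⇒ left-skewed (negative skew).

-0.7770, left-skewed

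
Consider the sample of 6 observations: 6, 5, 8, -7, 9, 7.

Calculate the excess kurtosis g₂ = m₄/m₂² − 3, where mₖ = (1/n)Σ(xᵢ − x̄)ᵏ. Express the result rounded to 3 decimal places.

x̄ = 4.6667
Σ(xᵢ − x̄)² = 173.3333 ⇒ m₂ = 28.88889
Σ(xᵢ − x̄)⁴ = 19035.1111 ⇒ m₄ = 3172.51852
m₂² = 834.56790
g₂ = m₄/m₂² − 3 = 3.80139 − 3 ≈ 0.801

0.801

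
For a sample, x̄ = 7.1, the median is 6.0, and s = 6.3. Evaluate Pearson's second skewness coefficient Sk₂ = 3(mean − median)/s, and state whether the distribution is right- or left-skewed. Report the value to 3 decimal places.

Sk₂ = 3(7.1 − 6.0) / 6.3 = 3 × 1.1000 / 6.3
    = 3.3000 / 6.3 ≈ 0.524
Sk₂ > 0 ⇒ mean > median ⇒ right-skewed (positive skew).

0.524, right-skewed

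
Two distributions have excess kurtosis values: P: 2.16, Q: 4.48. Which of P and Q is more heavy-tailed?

Q

Higher excess kurtosis ⇒ heavier tails relative to the normal distribution.
2.16 vs 4.48: the larger is 4.48, so Q has heavier tails.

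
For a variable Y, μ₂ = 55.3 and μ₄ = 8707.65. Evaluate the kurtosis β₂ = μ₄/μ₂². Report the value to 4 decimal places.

2.8474

μ₂² = 55.3² = 3058.09000
μ₄/μ₂² = 8707.65 / 3058.09000 = 2.84741
β₂ ≈ 2.8474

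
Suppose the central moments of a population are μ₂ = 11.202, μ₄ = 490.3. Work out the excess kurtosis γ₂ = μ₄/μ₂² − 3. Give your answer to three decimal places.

μ₂² = 11.202² = 125.48480
μ₄/μ₂² = 490.3 / 125.48480 = 3.90725
γ₂ = 3.90725 − 3 ≈ 0.907

0.907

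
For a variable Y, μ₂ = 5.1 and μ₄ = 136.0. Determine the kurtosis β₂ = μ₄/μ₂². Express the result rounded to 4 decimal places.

5.2288

μ₂² = 5.1² = 26.01000
μ₄/μ₂² = 136.0 / 26.01000 = 5.22876
β₂ ≈ 5.2288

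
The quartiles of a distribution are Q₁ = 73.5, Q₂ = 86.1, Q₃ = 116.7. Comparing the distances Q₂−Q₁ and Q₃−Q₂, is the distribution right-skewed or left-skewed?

Q₂ − Q₁ = 12.6;  Q₃ − Q₂ = 30.6
Q₃ − Q₂ > Q₂ − Q₁ ⇒ the upper half is more spread out ⇒ right-skewed.

right-skewed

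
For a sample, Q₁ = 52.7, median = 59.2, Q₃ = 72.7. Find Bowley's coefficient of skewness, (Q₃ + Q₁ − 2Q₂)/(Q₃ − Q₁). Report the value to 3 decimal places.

0.350

numerator: Q₃ + Q₁ − 2Q₂ = 72.7 + 52.7 − 2×59.2 = 7.0000
denominator: Q₃ − Q₁ = 72.7 − 52.7 = 20.0000
Bowley skewness = 7.0000 / 20.0000 ≈ 0.350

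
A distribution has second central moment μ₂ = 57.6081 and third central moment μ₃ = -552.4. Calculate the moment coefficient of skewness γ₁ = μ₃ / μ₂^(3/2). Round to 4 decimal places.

-1.2634

σ = √μ₂ = √57.6081 = 7.59000
σ³ = μ₂^(3/2) = 437.24548
γ₁ = μ₃/σ³ = -552.4 / 437.24548 ≈ -1.2634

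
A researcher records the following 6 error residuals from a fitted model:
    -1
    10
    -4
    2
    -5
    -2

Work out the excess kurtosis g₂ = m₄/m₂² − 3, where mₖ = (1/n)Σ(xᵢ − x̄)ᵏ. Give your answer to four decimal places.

-0.0896

x̄ = 0.0000
Σ(xᵢ − x̄)² = 150.0000 ⇒ m₂ = 25.00000
Σ(xᵢ − x̄)⁴ = 10914.0000 ⇒ m₄ = 1819.00000
m₂² = 625.00000
g₂ = m₄/m₂² − 3 = 2.91040 − 3 ≈ -0.0896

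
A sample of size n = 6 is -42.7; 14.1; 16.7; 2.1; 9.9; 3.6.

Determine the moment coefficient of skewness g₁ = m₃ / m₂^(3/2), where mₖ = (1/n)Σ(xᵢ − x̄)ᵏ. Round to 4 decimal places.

-1.5248

x̄ = (-42.7 + 14.1 + 16.7 + 2.1 + 9.9 + 3.6) / 6 = 0.6167
deviations (xᵢ − x̄): -43.3167, 13.4833, 16.0833, 1.4833, 9.2833, 2.9833
Σ(xᵢ − x̄)² = 2414.0883 ⇒ m₂ = 2414.0883/6 = 402.34806
Σ(xᵢ − x̄)³ = -73835.0534 ⇒ m₃ = -73835.0534/6 = -12305.84224
m₂^(3/2) = 402.34806^(1.5) = 8070.54494
g₁ = m₃ / m₂^(3/2) = -12305.84224 / 8070.54494 ≈ -1.5248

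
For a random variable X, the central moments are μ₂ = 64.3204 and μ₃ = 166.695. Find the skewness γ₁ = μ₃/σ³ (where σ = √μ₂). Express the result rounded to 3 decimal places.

σ = √μ₂ = √64.3204 = 8.02000
σ³ = μ₂^(3/2) = 515.84961
γ₁ = μ₃/σ³ = 166.695 / 515.84961 ≈ 0.323

0.323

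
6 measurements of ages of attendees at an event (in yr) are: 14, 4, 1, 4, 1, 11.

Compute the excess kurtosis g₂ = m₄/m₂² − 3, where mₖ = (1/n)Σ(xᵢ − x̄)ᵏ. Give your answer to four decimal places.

-1.2538

x̄ = 5.8333
Σ(xᵢ − x̄)² = 146.8333 ⇒ m₂ = 24.47222
Σ(xᵢ − x̄)⁴ = 6274.8194 ⇒ m₄ = 1045.80324
m₂² = 598.88966
g₂ = m₄/m₂² − 3 = 1.74624 − 3 ≈ -1.2538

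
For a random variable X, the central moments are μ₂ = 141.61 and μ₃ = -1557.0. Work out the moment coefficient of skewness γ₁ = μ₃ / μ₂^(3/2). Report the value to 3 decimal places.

σ = √μ₂ = √141.61 = 11.90000
σ³ = μ₂^(3/2) = 1685.15900
γ₁ = μ₃/σ³ = -1557.0 / 1685.15900 ≈ -0.924

-0.924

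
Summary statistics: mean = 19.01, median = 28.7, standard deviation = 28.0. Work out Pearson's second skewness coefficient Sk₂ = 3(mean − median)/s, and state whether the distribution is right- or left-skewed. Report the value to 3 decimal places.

Sk₂ = 3(19.01 − 28.7) / 28.0 = 3 × -9.6900 / 28.0
    = -29.0700 / 28.0 ≈ -1.038
Sk₂ < 0 ⇒ mean < median ⇒ left-skewed (negative skew).

-1.038, left-skewed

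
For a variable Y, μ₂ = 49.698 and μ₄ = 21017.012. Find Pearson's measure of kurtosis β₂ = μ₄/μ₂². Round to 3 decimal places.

8.509

μ₂² = 49.698² = 2469.89120
μ₄/μ₂² = 21017.012 / 2469.89120 = 8.50929
β₂ ≈ 8.509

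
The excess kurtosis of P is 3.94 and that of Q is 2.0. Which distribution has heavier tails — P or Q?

P

Higher excess kurtosis ⇒ heavier tails relative to the normal distribution.
3.94 vs 2.0: the larger is 3.94, so P has heavier tails.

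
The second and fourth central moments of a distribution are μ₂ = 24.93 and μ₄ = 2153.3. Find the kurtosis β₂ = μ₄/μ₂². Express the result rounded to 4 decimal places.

3.4647

μ₂² = 24.93² = 621.50490
μ₄/μ₂² = 2153.3 / 621.50490 = 3.46465
β₂ ≈ 3.4647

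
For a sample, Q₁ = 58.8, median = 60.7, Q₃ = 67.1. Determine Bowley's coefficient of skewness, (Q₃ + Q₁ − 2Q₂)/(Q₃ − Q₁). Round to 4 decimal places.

numerator: Q₃ + Q₁ − 2Q₂ = 67.1 + 58.8 − 2×60.7 = 4.5000
denominator: Q₃ − Q₁ = 67.1 − 58.8 = 8.3000
Bowley skewness = 4.5000 / 8.3000 ≈ 0.5422

0.5422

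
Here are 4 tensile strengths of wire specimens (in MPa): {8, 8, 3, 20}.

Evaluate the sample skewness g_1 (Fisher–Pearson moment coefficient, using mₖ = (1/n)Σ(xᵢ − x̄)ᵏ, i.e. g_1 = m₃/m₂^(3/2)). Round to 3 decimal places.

x̄ = (8 + 8 + 3 + 20) / 4 = 9.7500
deviations (xᵢ − x̄): -1.7500, -1.7500, -6.7500, 10.2500
Σ(xᵢ − x̄)² = 156.7500 ⇒ m₂ = 156.7500/4 = 39.18750
Σ(xᵢ − x̄)³ = 758.6250 ⇒ m₃ = 758.6250/4 = 189.65625
m₂^(3/2) = 39.18750^(1.5) = 245.31344
g_1 = m₃ / m₂^(3/2) = 189.65625 / 245.31344 ≈ 0.773

0.773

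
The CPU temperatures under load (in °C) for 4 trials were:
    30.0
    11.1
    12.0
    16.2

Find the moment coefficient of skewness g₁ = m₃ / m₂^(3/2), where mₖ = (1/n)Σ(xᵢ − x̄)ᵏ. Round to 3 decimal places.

x̄ = (30.0 + 11.1 + 12.0 + 16.2) / 4 = 17.3250
deviations (xᵢ − x̄): 12.6750, -6.2250, -5.3250, -1.1250
Σ(xᵢ − x̄)² = 229.0275 ⇒ m₂ = 229.0275/4 = 57.25688
Σ(xᵢ − x̄)³ = 1642.6699 ⇒ m₃ = 1642.6699/4 = 410.66747
m₂^(3/2) = 57.25688^(1.5) = 433.25288
g₁ = m₃ / m₂^(3/2) = 410.66747 / 433.25288 ≈ 0.948

0.948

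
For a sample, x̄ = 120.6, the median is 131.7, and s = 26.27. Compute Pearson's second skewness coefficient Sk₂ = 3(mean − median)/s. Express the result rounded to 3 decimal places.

Sk₂ = 3(120.6 − 131.7) / 26.27 = 3 × -11.1000 / 26.27
    = -33.3000 / 26.27 ≈ -1.268

-1.268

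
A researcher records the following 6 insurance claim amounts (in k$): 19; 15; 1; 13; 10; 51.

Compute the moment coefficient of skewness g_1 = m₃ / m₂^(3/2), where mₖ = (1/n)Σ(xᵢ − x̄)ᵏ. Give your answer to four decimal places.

x̄ = (19 + 15 + 1 + 13 + 10 + 51) / 6 = 18.1667
deviations (xᵢ − x̄): 0.8333, -3.1667, -17.1667, -5.1667, -8.1667, 32.8333
Σ(xᵢ − x̄)² = 1476.8333 ⇒ m₂ = 1476.8333/6 = 246.13889
Σ(xᵢ − x̄)³ = 29622.5556 ⇒ m₃ = 29622.5556/6 = 4937.09259
m₂^(3/2) = 246.13889^(1.5) = 3861.62728
g_1 = m₃ / m₂^(3/2) = 4937.09259 / 3861.62728 ≈ 1.2785

1.2785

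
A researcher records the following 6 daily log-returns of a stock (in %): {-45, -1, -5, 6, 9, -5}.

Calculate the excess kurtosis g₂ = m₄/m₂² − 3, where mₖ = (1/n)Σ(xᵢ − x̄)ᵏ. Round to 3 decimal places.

0.629

x̄ = -6.8333
Σ(xᵢ − x̄)² = 1912.8333 ⇒ m₂ = 318.80556
Σ(xᵢ − x̄)⁴ = 2213111.1528 ⇒ m₄ = 368851.85880
m₂² = 101636.98225
g₂ = m₄/m₂² − 3 = 3.62911 − 3 ≈ 0.629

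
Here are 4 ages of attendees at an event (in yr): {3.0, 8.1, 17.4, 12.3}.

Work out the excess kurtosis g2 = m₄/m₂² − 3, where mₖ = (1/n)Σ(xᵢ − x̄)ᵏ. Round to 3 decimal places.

x̄ = 10.2000
Σ(xᵢ − x̄)² = 112.5000 ⇒ m₂ = 28.12500
Σ(xᵢ − x̄)⁴ = 5413.6674 ⇒ m₄ = 1353.41685
m₂² = 791.01562
g2 = m₄/m₂² − 3 = 1.71099 − 3 ≈ -1.289

-1.289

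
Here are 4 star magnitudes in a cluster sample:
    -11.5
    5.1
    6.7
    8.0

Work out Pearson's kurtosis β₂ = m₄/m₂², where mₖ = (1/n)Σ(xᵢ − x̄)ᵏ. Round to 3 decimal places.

x̄ = 2.0750
Σ(xᵢ − x̄)² = 249.9275 ⇒ m₂ = 62.48187
Σ(xᵢ − x̄)⁴ = 35733.0464 ⇒ m₄ = 8933.26161
m₂² = 3903.98470
β₂ = m₄/m₂² = 8933.26161 / 3903.98470 ≈ 2.288

2.288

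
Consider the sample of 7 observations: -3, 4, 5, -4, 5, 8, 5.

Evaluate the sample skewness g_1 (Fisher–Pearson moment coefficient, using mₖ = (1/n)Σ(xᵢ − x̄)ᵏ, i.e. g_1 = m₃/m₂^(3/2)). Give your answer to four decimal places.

x̄ = (-3 + 4 + 5 - 4 + 5 + 8 + 5) / 7 = 2.8571
deviations (xᵢ − x̄): -5.8571, 1.1429, 2.1429, -6.8571, 2.1429, 5.1429, 2.1429
Σ(xᵢ − x̄)² = 122.8571 ⇒ m₂ = 122.8571/7 = 17.55102
Σ(xᵢ − x̄)³ = -356.3265 ⇒ m₃ = -356.3265/7 = -50.90379
m₂^(3/2) = 17.55102^(1.5) = 73.52814
g_1 = m₃ / m₂^(3/2) = -50.90379 / 73.52814 ≈ -0.6923

-0.6923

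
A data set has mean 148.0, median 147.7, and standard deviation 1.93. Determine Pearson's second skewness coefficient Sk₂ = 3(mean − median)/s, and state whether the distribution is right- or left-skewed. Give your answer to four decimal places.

0.4663, right-skewed

Sk₂ = 3(148.0 − 147.7) / 1.93 = 3 × 0.3000 / 1.93
    = 0.9000 / 1.93 ≈ 0.4663
Sk₂ > 0 ⇒ mean > median ⇒ right-skewed (positive skew).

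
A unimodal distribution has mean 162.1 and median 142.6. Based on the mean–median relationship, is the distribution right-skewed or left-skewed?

mean − median = 162.1 − 142.6 = 19.5
mean > median ⇒ the longer tail is on the right ⇒ right-skewed (positively skewed).

right-skewed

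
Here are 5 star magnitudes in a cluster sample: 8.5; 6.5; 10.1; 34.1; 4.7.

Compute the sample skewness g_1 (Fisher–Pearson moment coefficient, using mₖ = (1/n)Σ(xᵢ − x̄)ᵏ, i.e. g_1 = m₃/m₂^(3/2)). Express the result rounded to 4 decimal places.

1.3944

x̄ = (8.5 + 6.5 + 10.1 + 34.1 + 4.7) / 5 = 12.7800
deviations (xᵢ − x̄): -4.2800, -6.2800, -2.6800, 21.3200, -8.0800
Σ(xᵢ − x̄)² = 584.7680 ⇒ m₂ = 584.7680/5 = 116.95360
Σ(xᵢ − x̄)³ = 8818.0051 ⇒ m₃ = 8818.0051/5 = 1763.60102
m₂^(3/2) = 116.95360^(1.5) = 1264.79573
g_1 = m₃ / m₂^(3/2) = 1763.60102 / 1264.79573 ≈ 1.3944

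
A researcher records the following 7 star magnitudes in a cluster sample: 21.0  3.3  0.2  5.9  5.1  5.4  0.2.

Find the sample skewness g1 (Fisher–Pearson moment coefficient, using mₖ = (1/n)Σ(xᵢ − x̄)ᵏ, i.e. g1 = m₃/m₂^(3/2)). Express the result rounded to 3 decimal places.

x̄ = (21.0 + 3.3 + 0.2 + 5.9 + 5.1 + 5.4 + 0.2) / 7 = 5.8714
deviations (xᵢ − x̄): 15.1286, -2.5714, -5.6714, 0.0286, -0.7714, -0.4714, -5.6714
Σ(xᵢ − x̄)² = 300.6343 ⇒ m₂ = 300.6343/7 = 42.94776
Σ(xᵢ − x̄)³ = 3080.1208 ⇒ m₃ = 3080.1208/7 = 440.01726
m₂^(3/2) = 42.94776^(1.5) = 281.45612
g1 = m₃ / m₂^(3/2) = 440.01726 / 281.45612 ≈ 1.563

1.563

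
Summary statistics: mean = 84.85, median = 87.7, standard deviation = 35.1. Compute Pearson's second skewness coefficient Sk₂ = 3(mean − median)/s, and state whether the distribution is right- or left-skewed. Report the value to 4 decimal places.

-0.2436, left-skewed

Sk₂ = 3(84.85 − 87.7) / 35.1 = 3 × -2.8500 / 35.1
    = -8.5500 / 35.1 ≈ -0.2436
Sk₂ < 0 ⇒ mean < median ⇒ left-skewed (negative skew).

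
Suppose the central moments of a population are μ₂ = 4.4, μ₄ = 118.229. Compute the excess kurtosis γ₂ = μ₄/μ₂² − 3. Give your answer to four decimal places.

3.1069

μ₂² = 4.4² = 19.36000
μ₄/μ₂² = 118.229 / 19.36000 = 6.10687
γ₂ = 6.10687 − 3 ≈ 3.1069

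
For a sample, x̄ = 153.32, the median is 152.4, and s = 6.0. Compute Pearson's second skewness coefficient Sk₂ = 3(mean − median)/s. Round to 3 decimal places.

0.460

Sk₂ = 3(153.32 − 152.4) / 6.0 = 3 × 0.9200 / 6.0
    = 2.7600 / 6.0 ≈ 0.460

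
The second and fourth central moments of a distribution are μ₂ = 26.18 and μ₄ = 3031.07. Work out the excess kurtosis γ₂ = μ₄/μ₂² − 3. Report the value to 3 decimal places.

1.422

μ₂² = 26.18² = 685.39240
μ₄/μ₂² = 3031.07 / 685.39240 = 4.42239
γ₂ = 4.42239 − 3 ≈ 1.422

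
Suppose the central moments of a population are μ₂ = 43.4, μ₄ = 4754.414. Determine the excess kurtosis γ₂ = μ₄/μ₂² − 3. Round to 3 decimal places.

-0.476

μ₂² = 43.4² = 1883.56000
μ₄/μ₂² = 4754.414 / 1883.56000 = 2.52416
γ₂ = 2.52416 − 3 ≈ -0.476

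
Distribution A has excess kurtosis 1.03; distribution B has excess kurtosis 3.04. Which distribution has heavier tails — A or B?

Higher excess kurtosis ⇒ heavier tails relative to the normal distribution.
1.03 vs 3.04: the larger is 3.04, so B has heavier tails.

B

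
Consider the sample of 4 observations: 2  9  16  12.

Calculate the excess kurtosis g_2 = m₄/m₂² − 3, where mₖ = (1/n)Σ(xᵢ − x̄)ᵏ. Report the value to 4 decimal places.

-1.1192

x̄ = 9.7500
Σ(xᵢ − x̄)² = 104.7500 ⇒ m₂ = 26.18750
Σ(xᵢ − x̄)⁴ = 5159.3281 ⇒ m₄ = 1289.83203
m₂² = 685.78516
g_2 = m₄/m₂² − 3 = 1.88081 − 3 ≈ -1.1192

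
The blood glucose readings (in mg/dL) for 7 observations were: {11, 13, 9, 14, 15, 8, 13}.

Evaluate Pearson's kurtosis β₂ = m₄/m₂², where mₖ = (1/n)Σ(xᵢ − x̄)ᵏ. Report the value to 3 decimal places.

x̄ = 11.8571
Σ(xᵢ − x̄)² = 40.8571 ⇒ m₂ = 5.83673
Σ(xᵢ − x̄)⁴ = 410.5831 ⇒ m₄ = 58.65473
m₂² = 34.06747
β₂ = m₄/m₂² = 58.65473 / 34.06747 ≈ 1.722

1.722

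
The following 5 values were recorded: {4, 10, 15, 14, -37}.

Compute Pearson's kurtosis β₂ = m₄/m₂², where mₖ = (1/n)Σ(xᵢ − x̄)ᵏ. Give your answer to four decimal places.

3.0489

x̄ = 1.2000
Σ(xᵢ − x̄)² = 1898.8000 ⇒ m₂ = 379.76000
Σ(xᵢ − x̄)⁴ = 2198550.7360 ⇒ m₄ = 439710.14720
m₂² = 144217.65760
β₂ = m₄/m₂² = 439710.14720 / 144217.65760 ≈ 3.0489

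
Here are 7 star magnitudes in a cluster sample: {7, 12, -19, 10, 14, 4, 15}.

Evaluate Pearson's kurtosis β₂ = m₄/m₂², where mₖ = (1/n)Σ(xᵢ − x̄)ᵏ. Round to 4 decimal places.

4.2082

x̄ = 6.1429
Σ(xᵢ − x̄)² = 826.8571 ⇒ m₂ = 118.12245
Σ(xᵢ − x̄)⁴ = 411015.6851 ⇒ m₄ = 58716.52645
m₂² = 13952.91295
β₂ = m₄/m₂² = 58716.52645 / 13952.91295 ≈ 4.2082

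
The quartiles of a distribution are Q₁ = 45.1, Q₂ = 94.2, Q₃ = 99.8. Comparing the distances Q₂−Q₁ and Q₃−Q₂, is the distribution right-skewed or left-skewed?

Q₂ − Q₁ = 49.1;  Q₃ − Q₂ = 5.6
Q₂ − Q₁ > Q₃ − Q₂ ⇒ the lower half is more spread out ⇒ left-skewed.

left-skewed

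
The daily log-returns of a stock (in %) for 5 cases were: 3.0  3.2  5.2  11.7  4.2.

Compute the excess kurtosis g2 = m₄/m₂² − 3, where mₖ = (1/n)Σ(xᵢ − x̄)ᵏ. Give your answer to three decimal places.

x̄ = 5.4600
Σ(xᵢ − x̄)² = 51.7520 ⇒ m₂ = 10.35040
Σ(xᵢ − x̄)⁴ = 1581.3712 ⇒ m₄ = 316.27424
m₂² = 107.13078
g2 = m₄/m₂² − 3 = 2.95223 − 3 ≈ -0.048

-0.048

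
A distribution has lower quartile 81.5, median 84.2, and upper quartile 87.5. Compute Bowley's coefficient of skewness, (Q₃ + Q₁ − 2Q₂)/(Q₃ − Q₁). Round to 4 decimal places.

numerator: Q₃ + Q₁ − 2Q₂ = 87.5 + 81.5 − 2×84.2 = 0.6000
denominator: Q₃ − Q₁ = 87.5 − 81.5 = 6.0000
Bowley skewness = 0.6000 / 6.0000 ≈ 0.1000

0.1000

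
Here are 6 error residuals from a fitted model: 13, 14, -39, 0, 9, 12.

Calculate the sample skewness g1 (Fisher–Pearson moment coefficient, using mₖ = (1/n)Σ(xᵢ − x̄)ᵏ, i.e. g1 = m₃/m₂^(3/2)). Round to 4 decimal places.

x̄ = (13 + 14 - 39 + 0 + 9 + 12) / 6 = 1.5000
deviations (xᵢ − x̄): 11.5000, 12.5000, -40.5000, -1.5000, 7.5000, 10.5000
Σ(xᵢ − x̄)² = 2097.5000 ⇒ m₂ = 2097.5000/6 = 349.58333
Σ(xᵢ − x̄)³ = -61380.0000 ⇒ m₃ = -61380.0000/6 = -10230.00000
m₂^(3/2) = 349.58333^(1.5) = 6536.21123
g1 = m₃ / m₂^(3/2) = -10230.00000 / 6536.21123 ≈ -1.5651

-1.5651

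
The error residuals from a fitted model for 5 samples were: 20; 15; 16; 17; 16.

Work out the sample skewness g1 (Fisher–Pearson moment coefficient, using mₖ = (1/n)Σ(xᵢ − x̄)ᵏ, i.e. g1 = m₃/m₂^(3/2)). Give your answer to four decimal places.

1.0180

x̄ = (20 + 15 + 16 + 17 + 16) / 5 = 16.8000
deviations (xᵢ − x̄): 3.2000, -1.8000, -0.8000, 0.2000, -0.8000
Σ(xᵢ − x̄)² = 14.8000 ⇒ m₂ = 14.8000/5 = 2.96000
Σ(xᵢ − x̄)³ = 25.9200 ⇒ m₃ = 25.9200/5 = 5.18400
m₂^(3/2) = 2.96000^(1.5) = 5.09258
g1 = m₃ / m₂^(3/2) = 5.18400 / 5.09258 ≈ 1.0180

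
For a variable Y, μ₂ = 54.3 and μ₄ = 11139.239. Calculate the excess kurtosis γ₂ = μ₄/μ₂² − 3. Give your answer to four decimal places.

0.7779

μ₂² = 54.3² = 2948.49000
μ₄/μ₂² = 11139.239 / 2948.49000 = 3.77795
γ₂ = 3.77795 − 3 ≈ 0.7779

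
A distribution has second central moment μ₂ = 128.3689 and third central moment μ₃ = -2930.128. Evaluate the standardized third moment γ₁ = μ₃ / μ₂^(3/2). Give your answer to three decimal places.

-2.015

σ = √μ₂ = √128.3689 = 11.33000
σ³ = μ₂^(3/2) = 1454.41964
γ₁ = μ₃/σ³ = -2930.128 / 1454.41964 ≈ -2.015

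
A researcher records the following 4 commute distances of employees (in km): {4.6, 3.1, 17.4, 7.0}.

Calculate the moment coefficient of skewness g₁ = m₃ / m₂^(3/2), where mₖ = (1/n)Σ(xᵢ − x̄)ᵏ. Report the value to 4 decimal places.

x̄ = (4.6 + 3.1 + 17.4 + 7.0) / 4 = 8.0250
deviations (xᵢ − x̄): -3.4250, -4.9250, 9.3750, -1.0250
Σ(xᵢ − x̄)² = 124.9275 ⇒ m₂ = 124.9275/4 = 31.23187
Σ(xᵢ − x̄)³ = 663.2614 ⇒ m₃ = 663.2614/4 = 165.81534
m₂^(3/2) = 31.23187^(1.5) = 174.54085
g₁ = m₃ / m₂^(3/2) = 165.81534 / 174.54085 ≈ 0.9500

0.9500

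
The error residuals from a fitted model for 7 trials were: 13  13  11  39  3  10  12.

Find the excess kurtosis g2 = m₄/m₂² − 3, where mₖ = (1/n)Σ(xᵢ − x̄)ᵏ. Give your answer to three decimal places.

1.446

x̄ = 14.4286
Σ(xᵢ − x̄)² = 775.7143 ⇒ m₂ = 110.81633
Σ(xᵢ − x̄)⁴ = 382145.7201 ⇒ m₄ = 54592.24573
m₂² = 12280.25823
g2 = m₄/m₂² − 3 = 4.44553 − 3 ≈ 1.446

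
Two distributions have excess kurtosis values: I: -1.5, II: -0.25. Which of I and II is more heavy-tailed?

II

Higher excess kurtosis ⇒ heavier tails relative to the normal distribution.
-1.5 vs -0.25: the larger is -0.25, so II has heavier tails.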